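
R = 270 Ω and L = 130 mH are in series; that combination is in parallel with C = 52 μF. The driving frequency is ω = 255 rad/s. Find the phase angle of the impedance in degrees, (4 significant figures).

X_L = ωL = 33.15 Ω
X_C = 1/(ωC) = 75.41 Ω
Branch 1 (R+jX_L): Z₁ = 270.0 + j33.15 Ω, |Z₁| = 272.0 Ω
Branch 2 (−jX_C): Z₂ = −j75.41 Ω
Parallel: Z = Z₁Z₂/(Z₁+Z₂), |Z| = 75.07 Ω, ∠Z = -74.10°

-74.10°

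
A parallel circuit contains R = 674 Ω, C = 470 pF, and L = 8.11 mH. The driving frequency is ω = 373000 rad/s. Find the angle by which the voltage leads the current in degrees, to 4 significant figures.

5.974°

X_L = ωL = 3025 Ω
X_C = 1/(ωC) = 5704 Ω
Parallel: admittances add. Y = 1/R + 1/(jωL) + jωC
Y = (0.001484 − j0.0001553) S
|Y| = 0.001492 S → |Z| = 1/|Y| = 670.3 Ω, ∠Z = −∠Y = 5.974°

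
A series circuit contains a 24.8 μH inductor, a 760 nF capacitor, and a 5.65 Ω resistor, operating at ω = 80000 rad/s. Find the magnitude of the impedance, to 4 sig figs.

X_L = ωL = 1.984 Ω
X_C = 1/(ωC) = 16.45 Ω
Net reactance X = X_L − X_C = -14.46 Ω
Z = 5.650 − j14.46 Ω
|Z| = √(5.650² + 14.46²) = 15.53 Ω

15.53 Ω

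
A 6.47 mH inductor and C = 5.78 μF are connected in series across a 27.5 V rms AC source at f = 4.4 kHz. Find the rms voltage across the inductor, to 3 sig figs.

ω = 2πf = 27650 rad/s
X_L = ωL = 179 Ω
X_C = 1/(ωC) = 6.26 Ω
Net reactance X = X_L − X_C = 173 Ω
Z = j173 Ω
|Z| = √(0² + 173²) = 173 Ω
I = V/|Z| = 159 mA
V_L = I·|Z_L| = 0.159 × 179 = 28.5 V

28.5 V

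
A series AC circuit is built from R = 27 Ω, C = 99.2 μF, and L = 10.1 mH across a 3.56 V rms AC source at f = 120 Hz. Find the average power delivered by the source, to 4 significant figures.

ω = 2πf = 754.0 rad/s
X_L = ωL = 7.615 Ω
X_C = 1/(ωC) = 13.37 Ω
Net reactance X = X_L − X_C = -5.755 Ω
Z = 27.00 − j5.755 Ω
|Z| = √(27.00² + 5.755²) = 27.61 Ω
∠Z = arctan(-5.755/27.00) = -12.03°
I = V/|Z| = 129.0 mA
P = VI cos φ = 3.56 × 0.1290 × cos(-12.03°) = 449.0 mW

449.0 mW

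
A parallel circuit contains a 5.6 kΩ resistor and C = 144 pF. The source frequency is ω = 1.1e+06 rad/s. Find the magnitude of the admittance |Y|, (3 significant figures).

X_C = 1/(ωC) = 6310 Ω
Parallel: admittances add. Y = 1/R + jωC
Y = (0.000179 + j0.000158) S
|Y| = 0.000239 S → |Z| = 1/|Y| = 4190 Ω, ∠Z = −∠Y = -41.6°

239 μS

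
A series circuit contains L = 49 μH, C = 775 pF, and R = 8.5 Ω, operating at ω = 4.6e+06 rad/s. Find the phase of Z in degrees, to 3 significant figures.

X_L = ωL = 225 Ω
X_C = 1/(ωC) = 281 Ω
Net reactance X = X_L − X_C = -55.1 Ω
Z = 8.50 − j55.1 Ω
|Z| = √(8.50² + 55.1²) = 55.8 Ω
∠Z = arctan(-55.1/8.50) = -81.2°

-81.2°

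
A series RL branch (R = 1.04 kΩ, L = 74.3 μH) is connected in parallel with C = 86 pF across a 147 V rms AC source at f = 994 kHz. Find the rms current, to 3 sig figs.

121 mA

ω = 2πf = 6.245e+06 rad/s
X_L = ωL = 464 Ω
X_C = 1/(ωC) = 1860 Ω
Branch 1 (R+jX_L): Z₁ = 1040 + j464 Ω, |Z₁| = 1140 Ω
Branch 2 (−jX_C): Z₂ = −j1860 Ω
Parallel: Z = Z₁Z₂/(Z₁+Z₂), |Z| = 1220 Ω, ∠Z = -12.6°
I = V/|Z| = 147/1220 = 121 mA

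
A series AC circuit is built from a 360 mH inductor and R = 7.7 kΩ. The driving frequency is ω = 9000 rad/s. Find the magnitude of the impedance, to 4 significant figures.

X_L = ωL = 3240 Ω
Z = 7700 + j3240 Ω
|Z| = √(7700² + 3240²) = 8354 Ω

8354 Ω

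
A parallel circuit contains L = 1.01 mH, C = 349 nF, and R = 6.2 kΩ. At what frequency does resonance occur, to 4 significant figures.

8.477 kHz

ω₀ = 1/√(LC) = 1/√(0.00101 × 3.49e-07) = 53260 rad/s
f₀ = ω₀/(2π) = 8.477 kHz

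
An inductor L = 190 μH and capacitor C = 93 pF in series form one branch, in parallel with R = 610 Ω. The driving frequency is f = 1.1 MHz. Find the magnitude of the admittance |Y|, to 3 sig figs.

4.44 mS

ω = 2πf = 6.912e+06 rad/s
X_L = ωL = 1310 Ω
X_C = 1/(ωC) = 1560 Ω
Branch 1: Z₁ = R = 610 Ω
Branch 2 (series LC): Z₂ = j(X_L − X_C) = −j243 Ω
Parallel: Z = Z₁Z₂/(Z₁+Z₂), |Z| = 225 Ω, ∠Z = -68.3°
|Y| = 1/|Z| = 4.44 mS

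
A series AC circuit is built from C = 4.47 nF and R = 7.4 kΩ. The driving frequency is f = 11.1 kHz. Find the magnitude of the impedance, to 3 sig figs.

ω = 2πf = 69740 rad/s
X_C = 1/(ωC) = 3210 Ω
Z = 7400 − j3210 Ω
|Z| = √(7400² + 3210²) = 8070 Ω

8070 Ω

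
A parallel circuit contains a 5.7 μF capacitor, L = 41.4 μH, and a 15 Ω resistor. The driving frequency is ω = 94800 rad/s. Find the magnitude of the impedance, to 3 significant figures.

3.41 Ω

X_L = ωL = 3.92 Ω
X_C = 1/(ωC) = 1.85 Ω
Parallel: admittances add. Y = 1/R + 1/(jωL) + jωC
Y = (0.0667 + j0.286) S
|Y| = 0.293 S → |Z| = 1/|Y| = 3.41 Ω, ∠Z = −∠Y = -76.9°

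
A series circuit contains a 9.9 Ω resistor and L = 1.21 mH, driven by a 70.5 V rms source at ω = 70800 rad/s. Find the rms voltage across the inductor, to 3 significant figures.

70.0 V

X_L = ωL = 85.7 Ω
Z = 9.90 + j85.7 Ω
|Z| = √(9.90² + 85.7²) = 86.2 Ω
I = V/|Z| = 818 mA
V_L = I·|Z_L| = 0.818 × 85.7 = 70.0 V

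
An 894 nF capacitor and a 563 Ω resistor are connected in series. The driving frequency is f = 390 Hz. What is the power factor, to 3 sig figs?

ω = 2πf = 2450 rad/s
X_C = 1/(ωC) = 456 Ω
Z = 563 − j456 Ω
|Z| = √(563² + 456²) = 725 Ω
∠Z = arctan(-456/563) = -39.0°
cos φ = cos(-39.0°) = 0.777

0.777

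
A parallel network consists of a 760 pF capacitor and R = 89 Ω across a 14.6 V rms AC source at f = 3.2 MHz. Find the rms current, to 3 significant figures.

ω = 2πf = 2.011e+07 rad/s
X_C = 1/(ωC) = 65.4 Ω
Parallel: admittances add. Y = 1/R + jωC
Y = (0.0112 + j0.0153) S
|Y| = 0.0190 S → |Z| = 1/|Y| = 52.7 Ω, ∠Z = −∠Y = -53.7°
I = V/|Z| = 14.6/52.7 = 277 mA

277 mA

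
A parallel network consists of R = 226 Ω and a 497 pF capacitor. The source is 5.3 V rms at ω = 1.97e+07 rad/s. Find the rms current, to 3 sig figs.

X_C = 1/(ωC) = 102 Ω
Parallel: admittances add. Y = 1/R + jωC
Y = (0.00442 + j0.00979) S
|Y| = 0.0107 S → |Z| = 1/|Y| = 93.1 Ω, ∠Z = −∠Y = -65.7°
I = V/|Z| = 5.3/93.1 = 56.9 mA

56.9 mA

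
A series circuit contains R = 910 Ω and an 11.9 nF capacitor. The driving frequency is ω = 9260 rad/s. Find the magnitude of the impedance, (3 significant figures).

X_C = 1/(ωC) = 9070 Ω
Z = 910 − j9070 Ω
|Z| = √(910² + 9070²) = 9120 Ω

9120 Ω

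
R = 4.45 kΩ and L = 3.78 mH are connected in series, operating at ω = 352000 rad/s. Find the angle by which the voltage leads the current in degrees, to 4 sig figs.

16.65°

X_L = ωL = 1331 Ω
Z = 4450 + j1331 Ω
|Z| = √(4450² + 1331²) = 4645 Ω
∠Z = arctan(1331/4450) = 16.65°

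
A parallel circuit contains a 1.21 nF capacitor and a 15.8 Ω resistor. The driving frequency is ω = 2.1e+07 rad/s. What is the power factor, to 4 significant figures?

0.9280

X_C = 1/(ωC) = 39.35 Ω
Parallel: admittances add. Y = 1/R + jωC
Y = (0.06329 + j0.02541) S
|Y| = 0.06820 S → |Z| = 1/|Y| = 14.66 Ω, ∠Z = −∠Y = -21.87°
cos φ = cos(-21.87°) = 0.9280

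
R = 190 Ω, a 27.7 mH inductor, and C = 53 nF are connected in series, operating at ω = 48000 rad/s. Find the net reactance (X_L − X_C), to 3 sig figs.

937 Ω

X_L = ωL = 1330 Ω
X_C = 1/(ωC) = 393 Ω
X = 1330 − 393 = 937 Ω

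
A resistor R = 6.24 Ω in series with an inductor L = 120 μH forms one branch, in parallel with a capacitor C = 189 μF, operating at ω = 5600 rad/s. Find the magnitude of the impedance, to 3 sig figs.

0.949 Ω

X_L = ωL = 0.672 Ω
X_C = 1/(ωC) = 0.945 Ω
Branch 1 (R+jX_L): Z₁ = 6.24 + j0.672 Ω, |Z₁| = 6.28 Ω
Branch 2 (−jX_C): Z₂ = −j0.945 Ω
Parallel: Z = Z₁Z₂/(Z₁+Z₂), |Z| = 0.949 Ω, ∠Z = -81.3°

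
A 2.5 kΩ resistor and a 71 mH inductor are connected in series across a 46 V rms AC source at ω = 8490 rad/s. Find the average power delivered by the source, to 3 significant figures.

X_L = ωL = 603 Ω
Z = 2500 + j603 Ω
|Z| = √(2500² + 603²) = 2570 Ω
∠Z = arctan(603/2500) = 13.6°
I = V/|Z| = 17.9 mA
P = VI cos φ = 46 × 0.0179 × cos(13.6°) = 800 mW

800 mW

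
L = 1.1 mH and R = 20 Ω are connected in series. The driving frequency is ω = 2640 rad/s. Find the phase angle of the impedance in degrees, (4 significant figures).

X_L = ωL = 2.904 Ω
Z = 20.00 + j2.904 Ω
|Z| = √(20.00² + 2.904²) = 20.21 Ω
∠Z = arctan(2.904/20.00) = 8.262°

8.262°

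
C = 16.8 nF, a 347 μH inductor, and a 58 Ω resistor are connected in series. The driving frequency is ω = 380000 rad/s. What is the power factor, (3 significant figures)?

0.920

X_L = ωL = 132 Ω
X_C = 1/(ωC) = 157 Ω
Net reactance X = X_L − X_C = -24.8 Ω
Z = 58.0 − j24.8 Ω
|Z| = √(58.0² + 24.8²) = 63.1 Ω
∠Z = arctan(-24.8/58.0) = -23.1°
cos φ = cos(-23.1°) = 0.920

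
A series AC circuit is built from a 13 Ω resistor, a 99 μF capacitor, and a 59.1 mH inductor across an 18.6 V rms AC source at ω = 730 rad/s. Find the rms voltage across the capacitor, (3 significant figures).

X_L = ωL = 43.1 Ω
X_C = 1/(ωC) = 13.8 Ω
Net reactance X = X_L − X_C = 29.3 Ω
Z = 13.0 + j29.3 Ω
|Z| = √(13.0² + 29.3²) = 32.1 Ω
I = V/|Z| = 580 mA
V_C = I·|Z_C| = 0.580 × 13.8 = 8.03 V

8.03 V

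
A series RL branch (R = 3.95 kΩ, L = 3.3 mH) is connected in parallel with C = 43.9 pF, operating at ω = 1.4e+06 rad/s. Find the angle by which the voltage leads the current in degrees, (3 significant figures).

30.7°

X_L = ωL = 4620 Ω
X_C = 1/(ωC) = 16300 Ω
Branch 1 (R+jX_L): Z₁ = 3950 + j4620 Ω, |Z₁| = 6080 Ω
Branch 2 (−jX_C): Z₂ = −j16300 Ω
Parallel: Z = Z₁Z₂/(Z₁+Z₂), |Z| = 8040 Ω, ∠Z = 30.7°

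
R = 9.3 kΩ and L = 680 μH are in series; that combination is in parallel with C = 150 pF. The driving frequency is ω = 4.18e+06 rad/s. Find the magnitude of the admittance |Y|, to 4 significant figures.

605.0 μS

X_L = ωL = 2842 Ω
X_C = 1/(ωC) = 1595 Ω
Branch 1 (R+jX_L): Z₁ = 9300 + j2842 Ω, |Z₁| = 9725 Ω
Branch 2 (−jX_C): Z₂ = −j1595 Ω
Parallel: Z = Z₁Z₂/(Z₁+Z₂), |Z| = 1653 Ω, ∠Z = -80.65°
|Y| = 1/|Z| = 605.0 μS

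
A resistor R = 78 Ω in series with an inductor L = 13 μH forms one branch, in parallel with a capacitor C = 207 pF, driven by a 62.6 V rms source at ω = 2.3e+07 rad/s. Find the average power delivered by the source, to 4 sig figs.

3.201 W

X_L = ωL = 299.0 Ω
X_C = 1/(ωC) = 210.0 Ω
Branch 1 (R+jX_L): Z₁ = 78.00 + j299.0 Ω, |Z₁| = 309.0 Ω
Branch 2 (−jX_C): Z₂ = −j210.0 Ω
Parallel: Z = Z₁Z₂/(Z₁+Z₂), |Z| = 548.6 Ω, ∠Z = -63.38°
I = V/|Z| = 114.1 mA
P = VI cos φ = 62.6 × 0.1141 × cos(-63.38°) = 3.201 W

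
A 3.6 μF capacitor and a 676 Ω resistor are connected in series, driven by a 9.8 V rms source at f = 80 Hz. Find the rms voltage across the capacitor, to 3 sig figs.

6.20 V

ω = 2πf = 502.7 rad/s
X_C = 1/(ωC) = 553 Ω
Z = 676 − j553 Ω
|Z| = √(676² + 553²) = 873 Ω
I = V/|Z| = 11.2 mA
V_C = I·|Z_C| = 0.0112 × 553 = 6.20 V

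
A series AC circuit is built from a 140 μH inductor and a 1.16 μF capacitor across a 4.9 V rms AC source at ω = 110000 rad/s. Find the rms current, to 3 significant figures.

X_L = ωL = 15.4 Ω
X_C = 1/(ωC) = 7.84 Ω
Net reactance X = X_L − X_C = 7.56 Ω
Z = j7.56 Ω
|Z| = √(0² + 7.56²) = 7.56 Ω
I = V/|Z| = 4.9/7.56 = 648 mA

648 mA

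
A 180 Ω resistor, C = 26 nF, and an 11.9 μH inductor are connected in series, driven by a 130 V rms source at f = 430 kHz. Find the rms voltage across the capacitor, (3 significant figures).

10.2 V

ω = 2πf = 2.702e+06 rad/s
X_L = ωL = 32.2 Ω
X_C = 1/(ωC) = 14.2 Ω
Net reactance X = X_L − X_C = 17.9 Ω
Z = 180 + j17.9 Ω
|Z| = √(180² + 17.9²) = 181 Ω
I = V/|Z| = 719 mA
V_C = I·|Z_C| = 0.719 × 14.2 = 10.2 V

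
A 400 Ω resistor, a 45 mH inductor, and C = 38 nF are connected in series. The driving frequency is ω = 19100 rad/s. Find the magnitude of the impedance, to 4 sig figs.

X_L = ωL = 859.5 Ω
X_C = 1/(ωC) = 1378 Ω
Net reactance X = X_L − X_C = -518.3 Ω
Z = 400.0 − j518.3 Ω
|Z| = √(400.0² + 518.3²) = 654.7 Ω

654.7 Ω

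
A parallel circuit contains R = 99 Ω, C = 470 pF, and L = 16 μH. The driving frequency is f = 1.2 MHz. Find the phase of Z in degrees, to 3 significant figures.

25.2°

ω = 2πf = 7.54e+06 rad/s
X_L = ωL = 121 Ω
X_C = 1/(ωC) = 282 Ω
Parallel: admittances add. Y = 1/R + 1/(jωL) + jωC
Y = (0.0101 − j0.00475) S
|Y| = 0.0112 S → |Z| = 1/|Y| = 89.6 Ω, ∠Z = −∠Y = 25.2°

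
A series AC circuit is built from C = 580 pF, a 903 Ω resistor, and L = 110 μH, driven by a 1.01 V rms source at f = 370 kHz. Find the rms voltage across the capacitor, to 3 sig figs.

0.730 V

ω = 2πf = 2.325e+06 rad/s
X_L = ωL = 256 Ω
X_C = 1/(ωC) = 742 Ω
Net reactance X = X_L − X_C = -486 Ω
Z = 903 − j486 Ω
|Z| = √(903² + 486²) = 1030 Ω
I = V/|Z| = 985 μA
V_C = I·|Z_C| = 0.000985 × 742 = 0.730 V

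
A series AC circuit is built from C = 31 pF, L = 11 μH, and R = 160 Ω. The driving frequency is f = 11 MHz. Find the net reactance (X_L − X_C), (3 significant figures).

ω = 2πf = 6.912e+07 rad/s
X_L = ωL = 760 Ω
X_C = 1/(ωC) = 467 Ω
X = 760 − 467 = 294 Ω

294 Ω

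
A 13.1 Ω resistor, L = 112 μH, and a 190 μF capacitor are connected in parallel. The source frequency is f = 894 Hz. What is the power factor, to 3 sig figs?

ω = 2πf = 5617 rad/s
X_L = ωL = 0.629 Ω
X_C = 1/(ωC) = 0.937 Ω
Parallel: admittances add. Y = 1/R + 1/(jωL) + jωC
Y = (0.0763 − j0.522) S
|Y| = 0.528 S → |Z| = 1/|Y| = 1.89 Ω, ∠Z = −∠Y = 81.7°
cos φ = cos(81.7°) = 0.145

0.145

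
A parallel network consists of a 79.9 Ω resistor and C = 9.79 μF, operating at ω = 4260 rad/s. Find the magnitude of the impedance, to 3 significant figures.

X_C = 1/(ωC) = 24.0 Ω
Parallel: admittances add. Y = 1/R + jωC
Y = (0.0125 + j0.0417) S
|Y| = 0.0435 S → |Z| = 1/|Y| = 23.0 Ω, ∠Z = −∠Y = -73.3°

23.0 Ω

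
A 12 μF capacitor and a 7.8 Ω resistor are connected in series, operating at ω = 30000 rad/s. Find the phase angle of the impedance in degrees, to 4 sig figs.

X_C = 1/(ωC) = 2.778 Ω
Z = 7.800 − j2.778 Ω
|Z| = √(7.800² + 2.778²) = 8.280 Ω
∠Z = arctan(-2.778/7.800) = -19.60°

-19.60°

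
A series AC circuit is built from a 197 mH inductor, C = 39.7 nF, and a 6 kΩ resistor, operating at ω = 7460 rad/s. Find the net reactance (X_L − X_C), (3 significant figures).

-1910 Ω

X_L = ωL = 1470 Ω
X_C = 1/(ωC) = 3380 Ω
X = 1470 − 3380 = -1910 Ω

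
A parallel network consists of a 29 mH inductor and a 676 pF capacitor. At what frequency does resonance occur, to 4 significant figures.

ω₀ = 1/√(LC) = 1/√(0.029 × 6.76e-10) = 225900 rad/s
f₀ = ω₀/(2π) = 35.95 kHz

35.95 kHz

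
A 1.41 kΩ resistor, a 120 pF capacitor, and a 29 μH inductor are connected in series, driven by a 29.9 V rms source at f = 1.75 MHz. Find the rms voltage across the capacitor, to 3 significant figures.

15.3 V

ω = 2πf = 1.1e+07 rad/s
X_L = ωL = 319 Ω
X_C = 1/(ωC) = 758 Ω
Net reactance X = X_L − X_C = -439 Ω
Z = 1410 − j439 Ω
|Z| = √(1410² + 439²) = 1480 Ω
I = V/|Z| = 20.2 mA
V_C = I·|Z_C| = 0.0202 × 758 = 15.3 V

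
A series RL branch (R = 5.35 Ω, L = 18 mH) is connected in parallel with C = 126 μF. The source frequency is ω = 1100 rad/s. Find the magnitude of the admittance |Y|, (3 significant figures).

X_L = ωL = 19.8 Ω
X_C = 1/(ωC) = 7.22 Ω
Branch 1 (R+jX_L): Z₁ = 5.35 + j19.8 Ω, |Z₁| = 20.5 Ω
Branch 2 (−jX_C): Z₂ = −j7.22 Ω
Parallel: Z = Z₁Z₂/(Z₁+Z₂), |Z| = 10.8 Ω, ∠Z = -82.1°
|Y| = 1/|Z| = 92.4 mS

92.4 mS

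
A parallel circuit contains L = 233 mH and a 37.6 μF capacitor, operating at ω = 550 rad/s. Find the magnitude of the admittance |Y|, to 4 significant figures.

12.88 mS

X_L = ωL = 128.2 Ω
X_C = 1/(ωC) = 48.36 Ω
Parallel: admittances add. Y = 1/(jωL) + jωC
Y = (0 + j0.01288) S
|Y| = 0.01288 S → |Z| = 1/|Y| = 77.66 Ω, ∠Z = −∠Y = -90.00°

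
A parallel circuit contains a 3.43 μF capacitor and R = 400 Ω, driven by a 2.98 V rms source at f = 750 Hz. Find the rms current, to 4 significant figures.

ω = 2πf = 4712 rad/s
X_C = 1/(ωC) = 61.87 Ω
Parallel: admittances add. Y = 1/R + jωC
Y = (0.002500 + j0.01616) S
|Y| = 0.01636 S → |Z| = 1/|Y| = 61.14 Ω, ∠Z = −∠Y = -81.21°
I = V/|Z| = 2.98/61.14 = 48.74 mA

48.74 mA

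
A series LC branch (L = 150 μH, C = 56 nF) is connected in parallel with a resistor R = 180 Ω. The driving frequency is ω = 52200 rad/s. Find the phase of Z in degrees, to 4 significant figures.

-28.30°

X_L = ωL = 7.830 Ω
X_C = 1/(ωC) = 342.1 Ω
Branch 1: Z₁ = R = 180.0 Ω
Branch 2 (series LC): Z₂ = j(X_L − X_C) = −j334.3 Ω
Parallel: Z = Z₁Z₂/(Z₁+Z₂), |Z| = 158.5 Ω, ∠Z = -28.30°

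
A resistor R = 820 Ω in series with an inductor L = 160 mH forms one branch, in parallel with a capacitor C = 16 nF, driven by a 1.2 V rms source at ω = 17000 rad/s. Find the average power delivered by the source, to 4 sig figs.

146.3 μW

X_L = ωL = 2720 Ω
X_C = 1/(ωC) = 3676 Ω
Branch 1 (R+jX_L): Z₁ = 820.0 + j2720 Ω, |Z₁| = 2841 Ω
Branch 2 (−jX_C): Z₂ = −j3676 Ω
Parallel: Z = Z₁Z₂/(Z₁+Z₂), |Z| = 8290 Ω, ∠Z = 32.62°
I = V/|Z| = 144.7 μA
P = VI cos φ = 1.2 × 0.0001447 × cos(32.62°) = 146.3 μW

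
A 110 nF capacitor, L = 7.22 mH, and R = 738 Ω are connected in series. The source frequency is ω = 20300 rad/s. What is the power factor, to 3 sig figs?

X_L = ωL = 147 Ω
X_C = 1/(ωC) = 448 Ω
Net reactance X = X_L − X_C = -301 Ω
Z = 738 − j301 Ω
|Z| = √(738² + 301²) = 797 Ω
∠Z = arctan(-301/738) = -22.2°
cos φ = cos(-22.2°) = 0.926

0.926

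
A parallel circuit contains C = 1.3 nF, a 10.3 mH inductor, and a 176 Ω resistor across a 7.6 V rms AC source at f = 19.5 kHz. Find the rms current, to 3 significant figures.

ω = 2πf = 122500 rad/s
X_L = ωL = 1260 Ω
X_C = 1/(ωC) = 6280 Ω
Parallel: admittances add. Y = 1/R + 1/(jωL) + jωC
Y = (0.00568 − j0.000633) S
|Y| = 0.00572 S → |Z| = 1/|Y| = 175 Ω, ∠Z = −∠Y = 6.36°
I = V/|Z| = 7.6/175 = 43.4 mA

43.4 mA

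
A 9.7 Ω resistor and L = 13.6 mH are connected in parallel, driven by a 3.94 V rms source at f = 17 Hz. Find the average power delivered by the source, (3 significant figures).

1.60 W

ω = 2πf = 106.8 rad/s
X_L = ωL = 1.45 Ω
Parallel: admittances add. Y = 1/R + 1/(jωL)
Y = (0.103 − j0.688) S
|Y| = 0.696 S → |Z| = 1/|Y| = 1.44 Ω, ∠Z = −∠Y = 81.5°
I = V/|Z| = 2.74 A
P = VI cos φ = 3.94 × 2.74 × cos(81.5°) = 1.60 W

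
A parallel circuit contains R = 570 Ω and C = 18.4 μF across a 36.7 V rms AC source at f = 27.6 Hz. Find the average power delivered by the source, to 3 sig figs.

2.36 W

ω = 2πf = 173.4 rad/s
X_C = 1/(ωC) = 313 Ω
Parallel: admittances add. Y = 1/R + jωC
Y = (0.00175 + j0.00319) S
|Y| = 0.00364 S → |Z| = 1/|Y| = 275 Ω, ∠Z = −∠Y = -61.2°
I = V/|Z| = 134 mA
P = VI cos φ = 36.7 × 0.134 × cos(-61.2°) = 2.36 W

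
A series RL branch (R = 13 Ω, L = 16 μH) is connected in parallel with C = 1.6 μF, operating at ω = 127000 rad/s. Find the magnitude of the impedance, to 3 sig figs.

4.86 Ω

X_L = ωL = 2.03 Ω
X_C = 1/(ωC) = 4.92 Ω
Branch 1 (R+jX_L): Z₁ = 13.0 + j2.03 Ω, |Z₁| = 13.2 Ω
Branch 2 (−jX_C): Z₂ = −j4.92 Ω
Parallel: Z = Z₁Z₂/(Z₁+Z₂), |Z| = 4.86 Ω, ∠Z = -68.6°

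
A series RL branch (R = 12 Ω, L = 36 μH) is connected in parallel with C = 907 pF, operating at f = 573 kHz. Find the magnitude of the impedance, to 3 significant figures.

225 Ω

ω = 2πf = 3.6e+06 rad/s
X_L = ωL = 130 Ω
X_C = 1/(ωC) = 306 Ω
Branch 1 (R+jX_L): Z₁ = 12.0 + j130 Ω, |Z₁| = 130 Ω
Branch 2 (−jX_C): Z₂ = −j306 Ω
Parallel: Z = Z₁Z₂/(Z₁+Z₂), |Z| = 225 Ω, ∠Z = 80.8°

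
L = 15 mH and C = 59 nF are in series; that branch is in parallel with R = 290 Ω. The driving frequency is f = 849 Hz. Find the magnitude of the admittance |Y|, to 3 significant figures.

3.46 mS

ω = 2πf = 5334 rad/s
X_L = ωL = 80.0 Ω
X_C = 1/(ωC) = 3180 Ω
Branch 1: Z₁ = R = 290 Ω
Branch 2 (series LC): Z₂ = j(X_L − X_C) = −j3100 Ω
Parallel: Z = Z₁Z₂/(Z₁+Z₂), |Z| = 289 Ω, ∠Z = -5.35°
|Y| = 1/|Z| = 3.46 mS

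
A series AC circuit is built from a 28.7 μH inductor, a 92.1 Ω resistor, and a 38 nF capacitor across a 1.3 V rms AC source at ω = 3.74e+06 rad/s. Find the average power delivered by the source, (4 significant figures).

X_L = ωL = 107.3 Ω
X_C = 1/(ωC) = 7.036 Ω
Net reactance X = X_L − X_C = 100.3 Ω
Z = 92.10 + j100.3 Ω
|Z| = √(92.10² + 100.3²) = 136.2 Ω
∠Z = arctan(100.3/92.10) = 47.44°
I = V/|Z| = 9.547 mA
P = VI cos φ = 1.3 × 0.009547 × cos(47.44°) = 8.394 mW

8.394 mW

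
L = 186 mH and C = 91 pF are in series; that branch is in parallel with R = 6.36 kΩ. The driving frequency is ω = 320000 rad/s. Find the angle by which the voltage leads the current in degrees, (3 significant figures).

14.2°

X_L = ωL = 59500 Ω
X_C = 1/(ωC) = 34300 Ω
Branch 1: Z₁ = R = 6360 Ω
Branch 2 (series LC): Z₂ = j(X_L − X_C) = j25200 Ω
Parallel: Z = Z₁Z₂/(Z₁+Z₂), |Z| = 6170 Ω, ∠Z = 14.2°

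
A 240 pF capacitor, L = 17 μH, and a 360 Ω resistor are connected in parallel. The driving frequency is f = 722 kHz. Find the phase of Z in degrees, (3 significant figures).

76.8°

ω = 2πf = 4.536e+06 rad/s
X_L = ωL = 77.1 Ω
X_C = 1/(ωC) = 918 Ω
Parallel: admittances add. Y = 1/R + 1/(jωL) + jωC
Y = (0.00278 − j0.0119) S
|Y| = 0.0122 S → |Z| = 1/|Y| = 82.0 Ω, ∠Z = −∠Y = 76.8°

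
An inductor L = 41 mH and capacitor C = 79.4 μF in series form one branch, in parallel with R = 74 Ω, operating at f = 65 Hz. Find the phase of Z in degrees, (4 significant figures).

-79.22°

ω = 2πf = 408.4 rad/s
X_L = ωL = 16.74 Ω
X_C = 1/(ωC) = 30.84 Ω
Branch 1: Z₁ = R = 74.00 Ω
Branch 2 (series LC): Z₂ = j(X_L − X_C) = −j14.09 Ω
Parallel: Z = Z₁Z₂/(Z₁+Z₂), |Z| = 13.84 Ω, ∠Z = -79.22°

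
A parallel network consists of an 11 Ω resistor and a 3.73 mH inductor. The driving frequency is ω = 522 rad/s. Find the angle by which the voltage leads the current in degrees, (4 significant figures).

X_L = ωL = 1.947 Ω
Parallel: admittances add. Y = 1/R + 1/(jωL)
Y = (0.09091 − j0.5136) S
|Y| = 0.5216 S → |Z| = 1/|Y| = 1.917 Ω, ∠Z = −∠Y = 79.96°

79.96°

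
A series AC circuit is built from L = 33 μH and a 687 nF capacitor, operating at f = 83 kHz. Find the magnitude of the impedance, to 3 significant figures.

14.4 Ω

ω = 2πf = 521500 rad/s
X_L = ωL = 17.2 Ω
X_C = 1/(ωC) = 2.79 Ω
Net reactance X = X_L − X_C = 14.4 Ω
Z = j14.4 Ω
|Z| = √(0² + 14.4²) = 14.4 Ω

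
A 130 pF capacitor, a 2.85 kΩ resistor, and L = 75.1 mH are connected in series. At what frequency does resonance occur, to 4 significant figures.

50.94 kHz

ω₀ = 1/√(LC) = 1/√(0.0751 × 1.3e-10) = 320000 rad/s
f₀ = ω₀/(2π) = 50.94 kHz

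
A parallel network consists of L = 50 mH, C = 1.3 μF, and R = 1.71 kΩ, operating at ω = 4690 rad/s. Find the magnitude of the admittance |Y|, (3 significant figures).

1.92 mS

X_L = ωL = 234 Ω
X_C = 1/(ωC) = 164 Ω
Parallel: admittances add. Y = 1/R + 1/(jωL) + jωC
Y = (0.000585 + j0.00183) S
|Y| = 0.00192 S → |Z| = 1/|Y| = 520 Ω, ∠Z = −∠Y = -72.3°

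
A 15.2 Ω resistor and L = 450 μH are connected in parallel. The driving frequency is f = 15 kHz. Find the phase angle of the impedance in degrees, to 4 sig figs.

ω = 2πf = 94250 rad/s
X_L = ωL = 42.41 Ω
Parallel: admittances add. Y = 1/R + 1/(jωL)
Y = (0.06579 − j0.02358) S
|Y| = 0.06989 S → |Z| = 1/|Y| = 14.31 Ω, ∠Z = −∠Y = 19.72°

19.72°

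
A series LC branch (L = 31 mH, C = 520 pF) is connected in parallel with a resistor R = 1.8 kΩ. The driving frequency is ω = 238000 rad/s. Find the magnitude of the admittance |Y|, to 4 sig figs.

X_L = ωL = 7378 Ω
X_C = 1/(ωC) = 8080 Ω
Branch 1: Z₁ = R = 1800 Ω
Branch 2 (series LC): Z₂ = j(X_L − X_C) = −j702.2 Ω
Parallel: Z = Z₁Z₂/(Z₁+Z₂), |Z| = 654.1 Ω, ∠Z = -68.69°
|Y| = 1/|Z| = 1.529 mS

1.529 mS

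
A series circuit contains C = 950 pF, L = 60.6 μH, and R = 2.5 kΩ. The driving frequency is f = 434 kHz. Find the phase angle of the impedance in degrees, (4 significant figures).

-5.047°

ω = 2πf = 2.727e+06 rad/s
X_L = ωL = 165.3 Ω
X_C = 1/(ωC) = 386.0 Ω
Net reactance X = X_L − X_C = -220.8 Ω
Z = 2500 − j220.8 Ω
|Z| = √(2500² + 220.8²) = 2510 Ω
∠Z = arctan(-220.8/2500) = -5.047°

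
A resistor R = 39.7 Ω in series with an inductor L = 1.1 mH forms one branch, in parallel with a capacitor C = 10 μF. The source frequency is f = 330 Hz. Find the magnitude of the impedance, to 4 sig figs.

ω = 2πf = 2073 rad/s
X_L = ωL = 2.281 Ω
X_C = 1/(ωC) = 48.23 Ω
Branch 1 (R+jX_L): Z₁ = 39.70 + j2.281 Ω, |Z₁| = 39.77 Ω
Branch 2 (−jX_C): Z₂ = −j48.23 Ω
Parallel: Z = Z₁Z₂/(Z₁+Z₂), |Z| = 31.58 Ω, ∠Z = -37.54°

31.58 Ω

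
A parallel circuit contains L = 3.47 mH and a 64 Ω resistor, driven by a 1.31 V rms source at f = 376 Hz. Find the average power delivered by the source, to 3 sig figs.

26.8 mW

ω = 2πf = 2362 rad/s
X_L = ωL = 8.20 Ω
Parallel: admittances add. Y = 1/R + 1/(jωL)
Y = (0.0156 − j0.122) S
|Y| = 0.123 S → |Z| = 1/|Y| = 8.13 Ω, ∠Z = −∠Y = 82.7°
I = V/|Z| = 161 mA
P = VI cos φ = 1.31 × 0.161 × cos(82.7°) = 26.8 mW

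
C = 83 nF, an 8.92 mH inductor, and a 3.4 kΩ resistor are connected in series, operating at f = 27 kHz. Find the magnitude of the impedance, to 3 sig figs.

3690 Ω

ω = 2πf = 169600 rad/s
X_L = ωL = 1510 Ω
X_C = 1/(ωC) = 71.0 Ω
Net reactance X = X_L − X_C = 1440 Ω
Z = 3400 + j1440 Ω
|Z| = √(3400² + 1440²) = 3690 Ω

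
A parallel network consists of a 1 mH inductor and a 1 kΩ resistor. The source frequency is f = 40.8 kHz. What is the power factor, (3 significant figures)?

ω = 2πf = 256400 rad/s
X_L = ωL = 256 Ω
Parallel: admittances add. Y = 1/R + 1/(jωL)
Y = (0.00100 − j0.00390) S
|Y| = 0.00403 S → |Z| = 1/|Y| = 248 Ω, ∠Z = −∠Y = 75.6°
cos φ = cos(75.6°) = 0.248

0.248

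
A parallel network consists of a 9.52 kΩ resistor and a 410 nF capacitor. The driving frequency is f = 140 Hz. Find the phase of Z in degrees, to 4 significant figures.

-73.76°

ω = 2πf = 879.6 rad/s
X_C = 1/(ωC) = 2773 Ω
Parallel: admittances add. Y = 1/R + jωC
Y = (0.0001050 + j0.0003607) S
|Y| = 0.0003756 S → |Z| = 1/|Y| = 2662 Ω, ∠Z = −∠Y = -73.76°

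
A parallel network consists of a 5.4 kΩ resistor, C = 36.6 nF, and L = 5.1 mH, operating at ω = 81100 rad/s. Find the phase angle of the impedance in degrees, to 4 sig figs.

-71.41°

X_L = ωL = 413.6 Ω
X_C = 1/(ωC) = 336.9 Ω
Parallel: admittances add. Y = 1/R + 1/(jωL) + jωC
Y = (0.0001852 + j0.0005505) S
|Y| = 0.0005808 S → |Z| = 1/|Y| = 1722 Ω, ∠Z = −∠Y = -71.41°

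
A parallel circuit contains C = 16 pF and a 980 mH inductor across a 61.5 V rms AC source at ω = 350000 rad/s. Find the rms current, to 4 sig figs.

X_L = ωL = 343000 Ω
X_C = 1/(ωC) = 178600 Ω
Parallel: admittances add. Y = 1/(jωL) + jωC
Y = (0 + j2.685e-06) S
|Y| = 2.685e-06 S → |Z| = 1/|Y| = 372500 Ω, ∠Z = −∠Y = -90.00°
I = V/|Z| = 61.5/372500 = 165.1 μA

165.1 μA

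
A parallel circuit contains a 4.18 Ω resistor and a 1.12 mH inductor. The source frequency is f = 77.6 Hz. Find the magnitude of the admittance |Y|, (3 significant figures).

ω = 2πf = 487.6 rad/s
X_L = ωL = 0.546 Ω
Parallel: admittances add. Y = 1/R + 1/(jωL)
Y = (0.239 − j1.83) S
|Y| = 1.85 S → |Z| = 1/|Y| = 0.541 Ω, ∠Z = −∠Y = 82.6°

1.85 S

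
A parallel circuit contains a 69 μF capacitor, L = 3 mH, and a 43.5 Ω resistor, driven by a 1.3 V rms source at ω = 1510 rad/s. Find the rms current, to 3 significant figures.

154 mA

X_L = ωL = 4.53 Ω
X_C = 1/(ωC) = 9.60 Ω
Parallel: admittances add. Y = 1/R + 1/(jωL) + jωC
Y = (0.0230 − j0.117) S
|Y| = 0.119 S → |Z| = 1/|Y| = 8.42 Ω, ∠Z = −∠Y = 78.8°
I = V/|Z| = 1.3/8.42 = 154 mA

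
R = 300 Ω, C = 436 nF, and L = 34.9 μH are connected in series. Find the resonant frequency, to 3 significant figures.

40.8 kHz

ω₀ = 1/√(LC) = 1/√(3.49e-05 × 4.36e-07) = 256400 rad/s
f₀ = ω₀/(2π) = 40.8 kHz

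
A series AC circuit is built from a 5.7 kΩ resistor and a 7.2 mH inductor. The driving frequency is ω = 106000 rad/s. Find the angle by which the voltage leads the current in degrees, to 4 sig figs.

X_L = ωL = 763.2 Ω
Z = 5700 + j763.2 Ω
|Z| = √(5700² + 763.2²) = 5751 Ω
∠Z = arctan(763.2/5700) = 7.626°

7.626°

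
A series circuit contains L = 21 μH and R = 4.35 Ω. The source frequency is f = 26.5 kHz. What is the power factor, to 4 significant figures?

0.7794

ω = 2πf = 166500 rad/s
X_L = ωL = 3.497 Ω
Z = 4.350 + j3.497 Ω
|Z| = √(4.350² + 3.497²) = 5.581 Ω
∠Z = arctan(3.497/4.350) = 38.79°
cos φ = cos(38.79°) = 0.7794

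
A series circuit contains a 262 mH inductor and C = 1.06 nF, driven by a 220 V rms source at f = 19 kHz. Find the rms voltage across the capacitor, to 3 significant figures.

74.4 V

ω = 2πf = 119400 rad/s
X_L = ωL = 31300 Ω
X_C = 1/(ωC) = 7900 Ω
Net reactance X = X_L − X_C = 23400 Ω
Z = j23400 Ω
|Z| = √(0² + 23400²) = 23400 Ω
I = V/|Z| = 9.41 mA
V_C = I·|Z_C| = 0.00941 × 7900 = 74.4 V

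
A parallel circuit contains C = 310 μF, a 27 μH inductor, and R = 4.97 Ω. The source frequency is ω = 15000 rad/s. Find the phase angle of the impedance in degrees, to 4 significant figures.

-84.73°

X_L = ωL = 0.4050 Ω
X_C = 1/(ωC) = 0.2151 Ω
Parallel: admittances add. Y = 1/R + 1/(jωL) + jωC
Y = (0.2012 + j2.181) S
|Y| = 2.190 S → |Z| = 1/|Y| = 0.4566 Ω, ∠Z = −∠Y = -84.73°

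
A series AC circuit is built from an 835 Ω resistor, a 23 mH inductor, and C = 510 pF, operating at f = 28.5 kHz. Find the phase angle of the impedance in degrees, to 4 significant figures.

ω = 2πf = 179100 rad/s
X_L = ωL = 4119 Ω
X_C = 1/(ωC) = 10950 Ω
Net reactance X = X_L − X_C = -6831 Ω
Z = 835.0 − j6831 Ω
|Z| = √(835.0² + 6831²) = 6882 Ω
∠Z = arctan(-6831/835.0) = -83.03°

-83.03°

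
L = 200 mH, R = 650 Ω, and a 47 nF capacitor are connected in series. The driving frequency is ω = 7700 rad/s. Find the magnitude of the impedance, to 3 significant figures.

X_L = ωL = 1540 Ω
X_C = 1/(ωC) = 2760 Ω
Net reactance X = X_L − X_C = -1220 Ω
Z = 650 − j1220 Ω
|Z| = √(650² + 1220²) = 1390 Ω

1390 Ω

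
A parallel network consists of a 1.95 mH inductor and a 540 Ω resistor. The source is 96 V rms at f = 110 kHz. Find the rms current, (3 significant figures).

ω = 2πf = 691200 rad/s
X_L = ωL = 1350 Ω
Parallel: admittances add. Y = 1/R + 1/(jωL)
Y = (0.00185 − j0.000742) S
|Y| = 0.00199 S → |Z| = 1/|Y| = 501 Ω, ∠Z = −∠Y = 21.8°
I = V/|Z| = 96/501 = 192 mA

192 mA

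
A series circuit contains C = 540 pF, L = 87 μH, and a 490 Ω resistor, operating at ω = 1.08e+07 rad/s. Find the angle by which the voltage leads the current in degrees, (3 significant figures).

57.5°

X_L = ωL = 940 Ω
X_C = 1/(ωC) = 171 Ω
Net reactance X = X_L − X_C = 768 Ω
Z = 490 + j768 Ω
|Z| = √(490² + 768²) = 911 Ω
∠Z = arctan(768/490) = 57.5°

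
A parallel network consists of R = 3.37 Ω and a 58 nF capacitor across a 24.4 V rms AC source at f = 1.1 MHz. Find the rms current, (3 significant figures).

ω = 2πf = 6.912e+06 rad/s
X_C = 1/(ωC) = 2.49 Ω
Parallel: admittances add. Y = 1/R + jωC
Y = (0.297 + j0.401) S
|Y| = 0.499 S → |Z| = 1/|Y| = 2.01 Ω, ∠Z = −∠Y = -53.5°
I = V/|Z| = 24.4/2.01 = 12.2 A

12.2 A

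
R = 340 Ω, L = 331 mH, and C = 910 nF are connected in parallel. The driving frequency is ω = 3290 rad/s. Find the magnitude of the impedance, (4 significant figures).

277.8 Ω

X_L = ωL = 1089 Ω
X_C = 1/(ωC) = 334.0 Ω
Parallel: admittances add. Y = 1/R + 1/(jωL) + jωC
Y = (0.002941 + j0.002076) S
|Y| = 0.003600 S → |Z| = 1/|Y| = 277.8 Ω, ∠Z = −∠Y = -35.21°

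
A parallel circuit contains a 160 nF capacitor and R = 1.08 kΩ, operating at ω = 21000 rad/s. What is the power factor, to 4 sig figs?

0.2657

X_C = 1/(ωC) = 297.6 Ω
Parallel: admittances add. Y = 1/R + jωC
Y = (0.0009259 + j0.003360) S
|Y| = 0.003485 S → |Z| = 1/|Y| = 286.9 Ω, ∠Z = −∠Y = -74.59°
cos φ = cos(-74.59°) = 0.2657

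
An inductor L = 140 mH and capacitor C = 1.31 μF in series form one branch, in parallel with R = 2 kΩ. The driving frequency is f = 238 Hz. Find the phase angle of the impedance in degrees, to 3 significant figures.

ω = 2πf = 1495 rad/s
X_L = ωL = 209 Ω
X_C = 1/(ωC) = 510 Ω
Branch 1: Z₁ = R = 2000 Ω
Branch 2 (series LC): Z₂ = j(X_L − X_C) = −j301 Ω
Parallel: Z = Z₁Z₂/(Z₁+Z₂), |Z| = 298 Ω, ∠Z = -81.4°

-81.4°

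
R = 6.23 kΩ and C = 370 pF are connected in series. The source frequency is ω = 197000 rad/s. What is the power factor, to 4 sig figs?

X_C = 1/(ωC) = 13720 Ω
Z = 6230 − j13720 Ω
|Z| = √(6230² + 13720²) = 15070 Ω
∠Z = arctan(-13720/6230) = -65.58°
cos φ = cos(-65.58°) = 0.4135

0.4135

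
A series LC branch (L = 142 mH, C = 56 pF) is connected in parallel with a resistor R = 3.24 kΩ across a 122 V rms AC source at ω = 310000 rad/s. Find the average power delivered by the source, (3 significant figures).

X_L = ωL = 44000 Ω
X_C = 1/(ωC) = 57600 Ω
Branch 1: Z₁ = R = 3240 Ω
Branch 2 (series LC): Z₂ = j(X_L − X_C) = −j13600 Ω
Parallel: Z = Z₁Z₂/(Z₁+Z₂), |Z| = 3150 Ω, ∠Z = -13.4°
I = V/|Z| = 38.7 mA
P = VI cos φ = 122 × 0.0387 × cos(-13.4°) = 4.59 W

4.59 W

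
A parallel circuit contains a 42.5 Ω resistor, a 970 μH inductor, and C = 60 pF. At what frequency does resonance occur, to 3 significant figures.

660 kHz

ω₀ = 1/√(LC) = 1/√(0.00097 × 6e-11) = 4.145e+06 rad/s
f₀ = ω₀/(2π) = 660 kHz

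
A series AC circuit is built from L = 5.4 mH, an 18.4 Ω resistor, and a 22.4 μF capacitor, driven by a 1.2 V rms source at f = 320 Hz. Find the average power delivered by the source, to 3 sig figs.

56.7 mW

ω = 2πf = 2011 rad/s
X_L = ωL = 10.9 Ω
X_C = 1/(ωC) = 22.2 Ω
Net reactance X = X_L − X_C = -11.3 Ω
Z = 18.4 − j11.3 Ω
|Z| = √(18.4² + 11.3²) = 21.6 Ω
∠Z = arctan(-11.3/18.4) = -31.7°
I = V/|Z| = 55.5 mA
P = VI cos φ = 1.2 × 0.0555 × cos(-31.7°) = 56.7 mW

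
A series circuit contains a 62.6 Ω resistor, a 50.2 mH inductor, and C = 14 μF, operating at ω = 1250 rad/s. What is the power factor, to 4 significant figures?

0.9960

X_L = ωL = 62.75 Ω
X_C = 1/(ωC) = 57.14 Ω
Net reactance X = X_L − X_C = 5.607 Ω
Z = 62.60 + j5.607 Ω
|Z| = √(62.60² + 5.607²) = 62.85 Ω
∠Z = arctan(5.607/62.60) = 5.118°
cos φ = cos(5.118°) = 0.9960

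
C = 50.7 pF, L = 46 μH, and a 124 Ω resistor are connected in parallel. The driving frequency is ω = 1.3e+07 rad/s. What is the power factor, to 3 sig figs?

X_L = ωL = 598 Ω
X_C = 1/(ωC) = 1520 Ω
Parallel: admittances add. Y = 1/R + 1/(jωL) + jωC
Y = (0.00806 − j0.00101) S
|Y| = 0.00813 S → |Z| = 1/|Y| = 123 Ω, ∠Z = −∠Y = 7.16°
cos φ = cos(7.16°) = 0.992

0.992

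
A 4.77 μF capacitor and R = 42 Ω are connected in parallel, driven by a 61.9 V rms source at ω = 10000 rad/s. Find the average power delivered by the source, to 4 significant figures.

X_C = 1/(ωC) = 20.96 Ω
Parallel: admittances add. Y = 1/R + jωC
Y = (0.02381 + j0.04770) S
|Y| = 0.05331 S → |Z| = 1/|Y| = 18.76 Ω, ∠Z = −∠Y = -63.47°
I = V/|Z| = 3.300 A
P = VI cos φ = 61.9 × 3.300 × cos(-63.47°) = 91.23 W

91.23 W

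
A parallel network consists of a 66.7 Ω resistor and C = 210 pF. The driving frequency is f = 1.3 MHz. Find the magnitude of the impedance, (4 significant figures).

66.27 Ω

ω = 2πf = 8.168e+06 rad/s
X_C = 1/(ωC) = 583.0 Ω
Parallel: admittances add. Y = 1/R + jωC
Y = (0.01499 + j0.001715) S
|Y| = 0.01509 S → |Z| = 1/|Y| = 66.27 Ω, ∠Z = −∠Y = -6.527°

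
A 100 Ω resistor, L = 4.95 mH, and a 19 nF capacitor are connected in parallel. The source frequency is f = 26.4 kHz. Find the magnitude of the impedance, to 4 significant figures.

ω = 2πf = 165900 rad/s
X_L = ωL = 821.1 Ω
X_C = 1/(ωC) = 317.3 Ω
Parallel: admittances add. Y = 1/R + 1/(jωL) + jωC
Y = (0.01000 + j0.001934) S
|Y| = 0.01019 S → |Z| = 1/|Y| = 98.18 Ω, ∠Z = −∠Y = -10.94°

98.18 Ω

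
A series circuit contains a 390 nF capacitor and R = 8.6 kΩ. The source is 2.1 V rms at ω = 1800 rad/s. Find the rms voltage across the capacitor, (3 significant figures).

0.343 V

X_C = 1/(ωC) = 1420 Ω
Z = 8600 − j1420 Ω
|Z| = √(8600² + 1420²) = 8720 Ω
I = V/|Z| = 241 μA
V_C = I·|Z_C| = 0.000241 × 1420 = 0.343 V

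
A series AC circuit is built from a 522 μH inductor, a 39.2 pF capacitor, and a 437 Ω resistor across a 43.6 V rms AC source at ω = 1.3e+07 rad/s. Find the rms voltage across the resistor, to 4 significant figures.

X_L = ωL = 6786 Ω
X_C = 1/(ωC) = 1962 Ω
Net reactance X = X_L − X_C = 4824 Ω
Z = 437.0 + j4824 Ω
|Z| = √(437.0² + 4824²) = 4843 Ω
I = V/|Z| = 9.002 mA
V_R = I·|Z_R| = 0.009002 × 437.0 = 3.934 V

3.934 V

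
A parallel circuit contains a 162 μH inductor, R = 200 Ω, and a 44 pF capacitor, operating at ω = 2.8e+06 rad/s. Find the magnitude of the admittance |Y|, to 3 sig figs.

5.42 mS

X_L = ωL = 454 Ω
X_C = 1/(ωC) = 8120 Ω
Parallel: admittances add. Y = 1/R + 1/(jωL) + jωC
Y = (0.00500 − j0.00208) S
|Y| = 0.00542 S → |Z| = 1/|Y| = 185 Ω, ∠Z = −∠Y = 22.6°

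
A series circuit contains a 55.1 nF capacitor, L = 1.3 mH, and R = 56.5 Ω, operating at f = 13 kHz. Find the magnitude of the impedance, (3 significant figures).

ω = 2πf = 81680 rad/s
X_L = ωL = 106 Ω
X_C = 1/(ωC) = 222 Ω
Net reactance X = X_L − X_C = -116 Ω
Z = 56.5 − j116 Ω
|Z| = √(56.5² + 116²) = 129 Ω

129 Ω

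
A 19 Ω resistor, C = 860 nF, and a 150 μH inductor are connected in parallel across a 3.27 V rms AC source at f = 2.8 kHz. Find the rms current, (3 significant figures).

ω = 2πf = 17590 rad/s
X_L = ωL = 2.64 Ω
X_C = 1/(ωC) = 66.1 Ω
Parallel: admittances add. Y = 1/R + 1/(jωL) + jωC
Y = (0.0526 − j0.364) S
|Y| = 0.368 S → |Z| = 1/|Y| = 2.72 Ω, ∠Z = −∠Y = 81.8°
I = V/|Z| = 3.27/2.72 = 1.20 A

1.20 A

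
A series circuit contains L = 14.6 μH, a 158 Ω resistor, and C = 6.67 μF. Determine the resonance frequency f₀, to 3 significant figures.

ω₀ = 1/√(LC) = 1/√(1.46e-05 × 6.67e-06) = 101300 rad/s
f₀ = ω₀/(2π) = 16.1 kHz

16.1 kHz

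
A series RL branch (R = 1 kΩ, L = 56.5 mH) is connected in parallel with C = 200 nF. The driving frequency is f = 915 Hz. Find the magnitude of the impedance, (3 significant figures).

803 Ω

ω = 2πf = 5749 rad/s
X_L = ωL = 325 Ω
X_C = 1/(ωC) = 870 Ω
Branch 1 (R+jX_L): Z₁ = 1000 + j325 Ω, |Z₁| = 1050 Ω
Branch 2 (−jX_C): Z₂ = −j870 Ω
Parallel: Z = Z₁Z₂/(Z₁+Z₂), |Z| = 803 Ω, ∠Z = -43.4°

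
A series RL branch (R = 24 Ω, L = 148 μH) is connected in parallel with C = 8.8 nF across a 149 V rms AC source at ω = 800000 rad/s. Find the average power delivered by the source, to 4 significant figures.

X_L = ωL = 118.4 Ω
X_C = 1/(ωC) = 142.0 Ω
Branch 1 (R+jX_L): Z₁ = 24.00 + j118.4 Ω, |Z₁| = 120.8 Ω
Branch 2 (−jX_C): Z₂ = −j142.0 Ω
Parallel: Z = Z₁Z₂/(Z₁+Z₂), |Z| = 509.3 Ω, ∠Z = 33.11°
I = V/|Z| = 292.5 mA
P = VI cos φ = 149 × 0.2925 × cos(33.11°) = 36.51 W

36.51 W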